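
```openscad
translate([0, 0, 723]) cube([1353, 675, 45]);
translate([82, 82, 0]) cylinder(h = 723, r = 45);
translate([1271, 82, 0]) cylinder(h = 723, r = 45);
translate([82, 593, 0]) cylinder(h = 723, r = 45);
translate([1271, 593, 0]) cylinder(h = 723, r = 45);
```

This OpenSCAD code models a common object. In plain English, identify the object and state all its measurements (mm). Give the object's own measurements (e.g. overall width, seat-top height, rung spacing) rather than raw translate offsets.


A rectangular dining table. The top is 1353×675×45 mm with its upper surface at z = 768 mm. It stands on four round legs of 90 mm diameter, each leg's bounding box inset 37 mm from the nearest pair of top edges, running from the floor to the underside of the top.


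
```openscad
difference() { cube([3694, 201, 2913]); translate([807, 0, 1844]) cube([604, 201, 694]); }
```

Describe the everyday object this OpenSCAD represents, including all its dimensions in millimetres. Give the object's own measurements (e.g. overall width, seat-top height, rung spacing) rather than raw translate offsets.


A wall 3694 mm long (x), 201 mm thick (y), 2913 mm tall, with a rectangular window opening cut through it. The opening is 604 mm wide and 694 mm tall; its sill is at z = 1844 mm and its near (−x) edge is 807 mm from the wall's −x end. The opening passes through the full wall thickness.


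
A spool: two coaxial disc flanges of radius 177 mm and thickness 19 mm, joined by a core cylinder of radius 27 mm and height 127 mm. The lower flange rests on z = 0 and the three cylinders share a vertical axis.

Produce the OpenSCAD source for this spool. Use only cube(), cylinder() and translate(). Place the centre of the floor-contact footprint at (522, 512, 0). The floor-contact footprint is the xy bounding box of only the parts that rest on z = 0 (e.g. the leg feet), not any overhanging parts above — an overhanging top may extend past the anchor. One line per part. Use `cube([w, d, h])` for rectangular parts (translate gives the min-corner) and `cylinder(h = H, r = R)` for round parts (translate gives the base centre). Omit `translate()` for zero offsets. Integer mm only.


translate([522, 512, 0]) cylinder(h = 19, r = 177);
translate([522, 512, 19]) cylinder(h = 127, r = 27);
translate([522, 512, 146]) cylinder(h = 19, r = 177);


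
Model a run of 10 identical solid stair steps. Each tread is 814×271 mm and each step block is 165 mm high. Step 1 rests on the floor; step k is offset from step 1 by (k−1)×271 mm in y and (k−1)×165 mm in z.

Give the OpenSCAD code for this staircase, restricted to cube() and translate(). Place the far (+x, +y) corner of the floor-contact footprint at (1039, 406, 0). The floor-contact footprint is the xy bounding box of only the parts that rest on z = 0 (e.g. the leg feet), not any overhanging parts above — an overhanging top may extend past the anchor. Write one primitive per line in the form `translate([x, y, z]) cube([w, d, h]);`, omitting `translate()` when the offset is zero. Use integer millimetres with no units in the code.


translate([225, 135, 0]) cube([814, 271, 165]);
translate([225, 406, 165]) cube([814, 271, 165]);
translate([225, 677, 330]) cube([814, 271, 165]);
translate([225, 948, 495]) cube([814, 271, 165]);
translate([225, 1219, 660]) cube([814, 271, 165]);
translate([225, 1490, 825]) cube([814, 271, 165]);
translate([225, 1761, 990]) cube([814, 271, 165]);
translate([225, 2032, 1155]) cube([814, 271, 165]);
translate([225, 2303, 1320]) cube([814, 271, 165]);
translate([225, 2574, 1485]) cube([814, 271, 165]);


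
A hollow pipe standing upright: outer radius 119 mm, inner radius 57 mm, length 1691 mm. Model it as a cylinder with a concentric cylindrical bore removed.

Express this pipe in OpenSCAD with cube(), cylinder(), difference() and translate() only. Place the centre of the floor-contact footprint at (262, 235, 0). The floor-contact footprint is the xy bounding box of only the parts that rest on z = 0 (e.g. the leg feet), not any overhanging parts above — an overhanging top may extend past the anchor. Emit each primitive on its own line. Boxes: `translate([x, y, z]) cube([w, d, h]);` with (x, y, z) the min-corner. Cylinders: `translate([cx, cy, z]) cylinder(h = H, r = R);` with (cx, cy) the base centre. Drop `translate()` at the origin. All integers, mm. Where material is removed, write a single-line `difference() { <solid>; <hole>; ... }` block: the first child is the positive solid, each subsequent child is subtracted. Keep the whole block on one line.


difference() { translate([262, 235, 0]) cylinder(h = 1691, r = 119); translate([262, 235, 0]) cylinder(h = 1691, r = 57); }


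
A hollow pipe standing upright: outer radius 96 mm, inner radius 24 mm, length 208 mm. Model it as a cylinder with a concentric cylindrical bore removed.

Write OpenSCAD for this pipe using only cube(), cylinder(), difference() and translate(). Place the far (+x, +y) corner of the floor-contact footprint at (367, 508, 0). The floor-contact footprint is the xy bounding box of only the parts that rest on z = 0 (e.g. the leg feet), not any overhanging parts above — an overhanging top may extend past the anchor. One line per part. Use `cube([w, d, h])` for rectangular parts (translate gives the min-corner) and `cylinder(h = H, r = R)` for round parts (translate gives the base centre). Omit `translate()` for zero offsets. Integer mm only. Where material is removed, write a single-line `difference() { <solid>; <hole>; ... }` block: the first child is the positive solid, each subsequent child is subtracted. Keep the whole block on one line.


difference() { translate([271, 412, 0]) cylinder(h = 208, r = 96); translate([271, 412, 0]) cylinder(h = 208, r = 24); }


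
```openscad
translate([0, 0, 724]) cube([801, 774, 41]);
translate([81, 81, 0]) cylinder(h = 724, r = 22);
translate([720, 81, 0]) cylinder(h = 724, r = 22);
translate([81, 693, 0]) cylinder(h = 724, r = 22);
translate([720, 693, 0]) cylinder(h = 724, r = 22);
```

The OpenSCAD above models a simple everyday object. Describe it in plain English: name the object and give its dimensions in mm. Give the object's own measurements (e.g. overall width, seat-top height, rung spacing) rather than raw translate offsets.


A rectangular dining table. The top is 801×774×41 mm with its upper surface at z = 765 mm. It stands on four round legs of 44 mm diameter, each leg's bounding box inset 59 mm from the nearest pair of top edges, running from the floor to the underside of the top.


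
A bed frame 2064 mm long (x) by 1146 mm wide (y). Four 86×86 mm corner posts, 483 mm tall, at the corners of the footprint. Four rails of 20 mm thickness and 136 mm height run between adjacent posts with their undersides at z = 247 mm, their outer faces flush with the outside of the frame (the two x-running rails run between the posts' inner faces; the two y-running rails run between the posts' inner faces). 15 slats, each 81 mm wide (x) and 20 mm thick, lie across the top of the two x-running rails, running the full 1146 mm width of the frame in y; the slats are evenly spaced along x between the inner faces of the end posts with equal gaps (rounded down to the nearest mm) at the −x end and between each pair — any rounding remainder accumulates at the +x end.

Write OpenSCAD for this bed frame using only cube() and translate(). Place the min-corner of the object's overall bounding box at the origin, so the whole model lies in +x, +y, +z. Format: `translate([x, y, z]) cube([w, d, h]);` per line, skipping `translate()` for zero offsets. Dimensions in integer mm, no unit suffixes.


// slat z = rail_z + rail_h = 247 + 136 = 383
// slat gap = ⌊(1892 − 15·81) / 16⌋ = 42
cube([86, 86, 483]);
translate([0, 1060, 0]) cube([86, 86, 483]);
translate([1978, 0, 0]) cube([86, 86, 483]);
translate([1978, 1060, 0]) cube([86, 86, 483]);
translate([86, 0, 247]) cube([1892, 20, 136]);
translate([86, 1126, 247]) cube([1892, 20, 136]);
translate([0, 86, 247]) cube([20, 974, 136]);
translate([2044, 86, 247]) cube([20, 974, 136]);
translate([128, 0, 383]) cube([81, 1146, 20]);
translate([251, 0, 383]) cube([81, 1146, 20]);
translate([374, 0, 383]) cube([81, 1146, 20]);
translate([497, 0, 383]) cube([81, 1146, 20]);
translate([620, 0, 383]) cube([81, 1146, 20]);
translate([743, 0, 383]) cube([81, 1146, 20]);
translate([866, 0, 383]) cube([81, 1146, 20]);
translate([989, 0, 383]) cube([81, 1146, 20]);
translate([1112, 0, 383]) cube([81, 1146, 20]);
translate([1235, 0, 383]) cube([81, 1146, 20]);
translate([1358, 0, 383]) cube([81, 1146, 20]);
translate([1481, 0, 383]) cube([81, 1146, 20]);
translate([1604, 0, 383]) cube([81, 1146, 20]);
translate([1727, 0, 383]) cube([81, 1146, 20]);
translate([1850, 0, 383]) cube([81, 1146, 20]);


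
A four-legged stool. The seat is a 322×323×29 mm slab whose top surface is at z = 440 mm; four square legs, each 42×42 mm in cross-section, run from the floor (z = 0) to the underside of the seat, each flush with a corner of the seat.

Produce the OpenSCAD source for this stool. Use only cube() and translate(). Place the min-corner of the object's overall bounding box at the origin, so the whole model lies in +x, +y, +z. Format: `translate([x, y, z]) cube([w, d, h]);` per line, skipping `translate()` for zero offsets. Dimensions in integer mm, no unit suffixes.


// leg_h = 440 - 29 = 411
translate([0, 0, 411]) cube([322, 323, 29]);
cube([42, 42, 411]);
translate([280, 0, 0]) cube([42, 42, 411]);
translate([0, 281, 0]) cube([42, 42, 411]);
translate([280, 281, 0]) cube([42, 42, 411]);


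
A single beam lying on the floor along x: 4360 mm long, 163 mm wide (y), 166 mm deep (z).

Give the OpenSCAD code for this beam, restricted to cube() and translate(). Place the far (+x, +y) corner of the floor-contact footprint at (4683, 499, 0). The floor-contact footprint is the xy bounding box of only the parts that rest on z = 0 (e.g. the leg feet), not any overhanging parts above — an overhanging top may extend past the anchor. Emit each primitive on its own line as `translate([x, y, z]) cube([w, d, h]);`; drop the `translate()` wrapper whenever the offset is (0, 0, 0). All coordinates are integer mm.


translate([323, 336, 0]) cube([4360, 163, 166]);


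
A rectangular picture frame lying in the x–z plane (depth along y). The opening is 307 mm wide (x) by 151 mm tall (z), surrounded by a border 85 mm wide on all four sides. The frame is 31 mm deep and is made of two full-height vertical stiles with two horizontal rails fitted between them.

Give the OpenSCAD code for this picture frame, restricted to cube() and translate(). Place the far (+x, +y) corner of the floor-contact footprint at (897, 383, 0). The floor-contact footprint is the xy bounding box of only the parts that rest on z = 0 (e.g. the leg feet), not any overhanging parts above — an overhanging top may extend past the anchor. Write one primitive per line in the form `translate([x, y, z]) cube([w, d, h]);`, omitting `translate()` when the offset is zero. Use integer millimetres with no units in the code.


translate([420, 352, 0]) cube([85, 31, 321]);
translate([812, 352, 0]) cube([85, 31, 321]);
translate([505, 352, 0]) cube([307, 31, 85]);
translate([505, 352, 236]) cube([307, 31, 85]);


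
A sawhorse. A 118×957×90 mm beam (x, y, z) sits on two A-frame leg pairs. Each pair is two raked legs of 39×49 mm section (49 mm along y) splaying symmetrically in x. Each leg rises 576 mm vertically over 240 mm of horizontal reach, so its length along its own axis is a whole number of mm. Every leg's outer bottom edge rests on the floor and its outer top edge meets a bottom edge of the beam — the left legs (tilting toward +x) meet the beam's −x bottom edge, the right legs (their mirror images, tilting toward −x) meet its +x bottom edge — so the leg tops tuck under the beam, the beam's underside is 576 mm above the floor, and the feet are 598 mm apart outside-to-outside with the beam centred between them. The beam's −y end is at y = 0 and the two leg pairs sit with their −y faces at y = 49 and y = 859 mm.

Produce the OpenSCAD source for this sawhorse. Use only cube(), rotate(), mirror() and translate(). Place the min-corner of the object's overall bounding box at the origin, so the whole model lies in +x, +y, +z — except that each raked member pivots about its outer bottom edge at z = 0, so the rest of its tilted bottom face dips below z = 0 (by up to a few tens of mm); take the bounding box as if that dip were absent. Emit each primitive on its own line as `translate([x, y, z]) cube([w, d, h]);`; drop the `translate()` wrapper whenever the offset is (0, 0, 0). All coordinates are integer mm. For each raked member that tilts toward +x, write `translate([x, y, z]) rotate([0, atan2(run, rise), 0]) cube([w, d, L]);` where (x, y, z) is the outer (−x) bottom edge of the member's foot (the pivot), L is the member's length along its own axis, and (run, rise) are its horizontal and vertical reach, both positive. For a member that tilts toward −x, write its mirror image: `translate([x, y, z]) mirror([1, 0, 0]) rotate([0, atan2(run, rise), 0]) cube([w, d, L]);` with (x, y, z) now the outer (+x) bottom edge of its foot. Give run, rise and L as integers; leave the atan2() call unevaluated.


translate([240, 0, 576]) cube([118, 957, 90]);
translate([0, 49, 0]) rotate([0, atan2(240, 576), 0]) cube([39, 49, 624]);
translate([598, 49, 0]) mirror([1, 0, 0]) rotate([0, atan2(240, 576), 0]) cube([39, 49, 624]);
translate([0, 859, 0]) rotate([0, atan2(240, 576), 0]) cube([39, 49, 624]);
translate([598, 859, 0]) mirror([1, 0, 0]) rotate([0, atan2(240, 576), 0]) cube([39, 49, 624]);


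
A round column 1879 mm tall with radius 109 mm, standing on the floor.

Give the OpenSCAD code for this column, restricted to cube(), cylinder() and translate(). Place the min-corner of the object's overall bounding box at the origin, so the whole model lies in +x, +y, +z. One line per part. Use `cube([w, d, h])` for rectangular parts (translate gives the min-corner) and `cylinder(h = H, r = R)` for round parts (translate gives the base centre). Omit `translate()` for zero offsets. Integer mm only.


translate([109, 109, 0]) cylinder(h = 1879, r = 109);


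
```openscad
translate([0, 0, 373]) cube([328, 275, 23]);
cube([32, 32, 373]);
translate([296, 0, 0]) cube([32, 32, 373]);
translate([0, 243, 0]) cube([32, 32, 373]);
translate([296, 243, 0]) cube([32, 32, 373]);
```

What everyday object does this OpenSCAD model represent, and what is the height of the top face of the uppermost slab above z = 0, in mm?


A stool. The seat height is 396 mm.

A 328×275×23 slab at z = 373 on four corner posts — a stool. The seat top is 373 + 23 = 396 mm.


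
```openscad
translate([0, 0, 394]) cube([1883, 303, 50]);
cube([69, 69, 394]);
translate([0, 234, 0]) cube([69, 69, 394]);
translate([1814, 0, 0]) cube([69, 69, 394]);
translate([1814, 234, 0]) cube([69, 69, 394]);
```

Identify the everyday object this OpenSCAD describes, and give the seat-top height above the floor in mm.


A bench. The seat-top height is 444 mm.

A long slab on four corner posts — a bench. The slab sits at z = 394 with thickness 50, so the top is 394 + 50 = 444 mm.


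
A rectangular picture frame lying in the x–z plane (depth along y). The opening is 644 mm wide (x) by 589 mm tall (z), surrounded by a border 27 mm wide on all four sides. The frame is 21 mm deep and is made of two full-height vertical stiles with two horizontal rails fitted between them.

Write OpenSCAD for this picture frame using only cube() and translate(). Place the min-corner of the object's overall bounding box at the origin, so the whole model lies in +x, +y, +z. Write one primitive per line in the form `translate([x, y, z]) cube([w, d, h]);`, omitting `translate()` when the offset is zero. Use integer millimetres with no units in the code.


cube([27, 21, 643]);
translate([671, 0, 0]) cube([27, 21, 643]);
translate([27, 0, 0]) cube([644, 21, 27]);
translate([27, 0, 616]) cube([644, 21, 27]);


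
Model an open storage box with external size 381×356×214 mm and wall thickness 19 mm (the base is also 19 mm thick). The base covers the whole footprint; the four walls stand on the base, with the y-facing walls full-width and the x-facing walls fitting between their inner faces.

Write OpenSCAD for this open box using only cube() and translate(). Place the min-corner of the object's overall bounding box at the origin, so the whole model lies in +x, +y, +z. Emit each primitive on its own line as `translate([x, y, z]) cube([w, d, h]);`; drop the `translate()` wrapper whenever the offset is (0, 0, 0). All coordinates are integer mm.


cube([381, 356, 19]);
translate([0, 0, 19]) cube([381, 19, 195]);
translate([0, 337, 19]) cube([381, 19, 195]);
translate([0, 19, 19]) cube([19, 318, 195]);
translate([362, 19, 19]) cube([19, 318, 195]);


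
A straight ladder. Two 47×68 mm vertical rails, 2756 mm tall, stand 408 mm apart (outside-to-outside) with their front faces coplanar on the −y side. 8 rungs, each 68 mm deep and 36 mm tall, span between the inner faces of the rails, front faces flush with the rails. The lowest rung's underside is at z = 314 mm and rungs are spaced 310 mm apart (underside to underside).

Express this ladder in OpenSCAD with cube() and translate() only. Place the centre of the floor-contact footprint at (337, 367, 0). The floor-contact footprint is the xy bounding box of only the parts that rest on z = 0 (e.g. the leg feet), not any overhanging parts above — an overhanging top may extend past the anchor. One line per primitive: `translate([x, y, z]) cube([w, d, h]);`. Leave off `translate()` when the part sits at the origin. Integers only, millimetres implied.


translate([133, 333, 0]) cube([47, 68, 2756]);
translate([494, 333, 0]) cube([47, 68, 2756]);
translate([180, 333, 314]) cube([314, 68, 36]);
translate([180, 333, 624]) cube([314, 68, 36]);
translate([180, 333, 934]) cube([314, 68, 36]);
translate([180, 333, 1244]) cube([314, 68, 36]);
translate([180, 333, 1554]) cube([314, 68, 36]);
translate([180, 333, 1864]) cube([314, 68, 36]);
translate([180, 333, 2174]) cube([314, 68, 36]);
translate([180, 333, 2484]) cube([314, 68, 36]);


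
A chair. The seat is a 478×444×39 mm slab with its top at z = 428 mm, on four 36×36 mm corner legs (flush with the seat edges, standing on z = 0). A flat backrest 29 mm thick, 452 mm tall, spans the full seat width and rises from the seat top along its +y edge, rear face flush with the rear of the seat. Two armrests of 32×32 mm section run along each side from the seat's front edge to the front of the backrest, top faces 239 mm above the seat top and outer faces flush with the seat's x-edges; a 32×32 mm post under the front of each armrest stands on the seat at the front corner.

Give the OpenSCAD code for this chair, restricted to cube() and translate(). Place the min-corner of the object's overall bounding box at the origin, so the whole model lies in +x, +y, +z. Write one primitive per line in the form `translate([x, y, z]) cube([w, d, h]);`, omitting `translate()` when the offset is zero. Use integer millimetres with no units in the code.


// leg_h = 428 - 39 = 389
// arm post h = 239 - 32 = 207
translate([0, 0, 389]) cube([478, 444, 39]);
cube([36, 36, 389]);
translate([442, 0, 0]) cube([36, 36, 389]);
translate([0, 408, 0]) cube([36, 36, 389]);
translate([442, 408, 0]) cube([36, 36, 389]);
translate([0, 415, 428]) cube([478, 29, 452]);
translate([0, 0, 635]) cube([32, 415, 32]);
translate([446, 0, 635]) cube([32, 415, 32]);
translate([0, 0, 428]) cube([32, 32, 207]);
translate([446, 0, 428]) cube([32, 32, 207]);


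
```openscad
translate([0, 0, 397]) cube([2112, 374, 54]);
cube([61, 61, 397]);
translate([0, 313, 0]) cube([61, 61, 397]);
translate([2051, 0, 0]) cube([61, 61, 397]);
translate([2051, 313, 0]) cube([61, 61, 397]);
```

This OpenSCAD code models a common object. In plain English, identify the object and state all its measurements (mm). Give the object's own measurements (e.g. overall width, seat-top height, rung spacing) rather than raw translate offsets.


A long wooden bench with a 2112 mm (x) × 374 mm (y) seat, 54 mm thick, its top surface 451 mm above the floor. Four 61 mm square legs at the seat corners, flush with the edges, run from z = 0 to the seat underside.


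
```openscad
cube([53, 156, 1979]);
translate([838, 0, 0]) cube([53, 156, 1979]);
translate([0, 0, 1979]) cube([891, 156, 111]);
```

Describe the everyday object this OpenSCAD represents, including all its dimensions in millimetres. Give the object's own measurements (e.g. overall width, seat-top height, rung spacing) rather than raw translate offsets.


A door frame. The clear opening is 785 mm wide and 1979 mm high. Two 53 mm wide jambs, 156 mm deep, stand either side of the opening from the floor to the top of the opening. A 111 mm thick head sits across the top of both jambs, spanning the full outside width of the frame.


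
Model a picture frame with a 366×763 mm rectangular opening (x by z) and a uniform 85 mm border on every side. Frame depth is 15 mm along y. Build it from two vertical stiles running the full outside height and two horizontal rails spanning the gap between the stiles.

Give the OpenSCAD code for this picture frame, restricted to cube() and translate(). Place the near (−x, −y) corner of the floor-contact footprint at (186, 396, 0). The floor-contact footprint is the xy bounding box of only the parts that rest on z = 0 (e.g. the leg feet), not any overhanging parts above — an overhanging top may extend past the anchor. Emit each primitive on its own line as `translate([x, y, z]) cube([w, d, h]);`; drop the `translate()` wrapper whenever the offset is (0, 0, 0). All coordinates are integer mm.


translate([186, 396, 0]) cube([85, 15, 933]);
translate([637, 396, 0]) cube([85, 15, 933]);
translate([271, 396, 0]) cube([366, 15, 85]);
translate([271, 396, 848]) cube([366, 15, 85]);


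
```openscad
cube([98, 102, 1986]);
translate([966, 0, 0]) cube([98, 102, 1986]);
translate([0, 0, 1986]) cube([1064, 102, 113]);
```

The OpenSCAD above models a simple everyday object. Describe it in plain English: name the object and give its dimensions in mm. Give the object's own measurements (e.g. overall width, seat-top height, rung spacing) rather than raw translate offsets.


A door frame. The clear opening is 868 mm wide and 1986 mm high. Two 98 mm wide jambs, 102 mm deep, stand either side of the opening from the floor to the top of the opening. A 113 mm thick head sits across the top of both jambs, spanning the full outside width of the frame.


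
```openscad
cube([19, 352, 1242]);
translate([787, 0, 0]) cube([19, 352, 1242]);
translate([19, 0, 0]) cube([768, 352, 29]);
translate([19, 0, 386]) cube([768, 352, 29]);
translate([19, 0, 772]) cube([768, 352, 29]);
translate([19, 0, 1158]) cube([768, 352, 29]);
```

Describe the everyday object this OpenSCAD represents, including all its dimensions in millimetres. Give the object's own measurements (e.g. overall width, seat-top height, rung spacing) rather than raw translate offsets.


An open bookshelf. Two side panels, each 19 mm thick, 352 mm deep and 1242 mm tall, stand 806 mm apart (outside-to-outside). Between them sit 4 shelves, each 29 mm thick and 352 mm deep, spanning the full gap between the sides. The bottom shelf rests on the floor (its underside at z = 0) and the clear gap between one shelf's top and the next shelf's underside is 357 mm.


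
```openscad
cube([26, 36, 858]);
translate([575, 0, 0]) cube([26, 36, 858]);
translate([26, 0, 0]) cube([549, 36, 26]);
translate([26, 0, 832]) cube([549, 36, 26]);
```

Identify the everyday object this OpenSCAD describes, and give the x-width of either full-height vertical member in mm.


A picture frame. The border width is 26 mm.

Four thin pieces enclosing a rectangular opening — a picture frame. The two full-height stiles are 858 mm tall; the top rail sits at z = 832 and is 26 mm tall, so the border above the opening is 858 − 832 = 26 mm, matching the stile x-width.


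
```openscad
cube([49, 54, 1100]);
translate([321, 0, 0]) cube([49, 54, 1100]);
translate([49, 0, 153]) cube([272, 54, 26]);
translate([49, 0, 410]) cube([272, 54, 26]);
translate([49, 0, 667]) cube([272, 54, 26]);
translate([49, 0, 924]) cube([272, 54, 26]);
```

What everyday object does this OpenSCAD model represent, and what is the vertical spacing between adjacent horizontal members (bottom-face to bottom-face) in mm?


A ladder. The rung spacing is 257 mm.

Two tall 49×54 posts with 4 short bars between them — a ladder. Adjacent rungs sit at z = 153 and z = 410, so the spacing is 410 − 153 = 257 mm.


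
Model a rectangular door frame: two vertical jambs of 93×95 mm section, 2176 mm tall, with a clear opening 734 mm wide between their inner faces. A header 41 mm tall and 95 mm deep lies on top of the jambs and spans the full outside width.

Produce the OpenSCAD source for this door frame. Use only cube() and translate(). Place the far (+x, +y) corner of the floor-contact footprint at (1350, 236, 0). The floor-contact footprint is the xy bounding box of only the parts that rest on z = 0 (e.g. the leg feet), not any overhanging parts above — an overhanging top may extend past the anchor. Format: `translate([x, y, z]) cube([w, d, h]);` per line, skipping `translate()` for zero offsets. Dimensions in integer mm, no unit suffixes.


translate([430, 141, 0]) cube([93, 95, 2176]);
translate([1257, 141, 0]) cube([93, 95, 2176]);
translate([430, 141, 2176]) cube([920, 95, 41]);


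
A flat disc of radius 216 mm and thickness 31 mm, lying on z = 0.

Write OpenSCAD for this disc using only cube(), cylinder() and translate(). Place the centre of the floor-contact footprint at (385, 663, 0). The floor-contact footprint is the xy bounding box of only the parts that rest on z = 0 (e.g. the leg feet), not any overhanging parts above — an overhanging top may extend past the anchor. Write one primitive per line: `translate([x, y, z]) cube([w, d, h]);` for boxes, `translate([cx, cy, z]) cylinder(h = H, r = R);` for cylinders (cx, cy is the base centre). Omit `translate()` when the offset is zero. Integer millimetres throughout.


translate([385, 663, 0]) cylinder(h = 31, r = 216);


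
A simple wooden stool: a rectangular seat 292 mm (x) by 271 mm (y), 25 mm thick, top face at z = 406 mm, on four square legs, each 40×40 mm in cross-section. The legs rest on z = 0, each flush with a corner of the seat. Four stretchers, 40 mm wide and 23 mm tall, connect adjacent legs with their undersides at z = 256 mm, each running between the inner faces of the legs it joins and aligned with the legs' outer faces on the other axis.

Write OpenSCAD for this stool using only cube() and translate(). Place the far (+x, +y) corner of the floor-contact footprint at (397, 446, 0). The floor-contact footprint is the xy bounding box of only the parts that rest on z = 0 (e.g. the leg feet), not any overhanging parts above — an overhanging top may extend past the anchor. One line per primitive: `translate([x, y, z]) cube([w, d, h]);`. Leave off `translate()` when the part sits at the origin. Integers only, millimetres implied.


translate([105, 175, 381]) cube([292, 271, 25]);
translate([105, 175, 0]) cube([40, 40, 381]);
translate([357, 175, 0]) cube([40, 40, 381]);
translate([105, 406, 0]) cube([40, 40, 381]);
translate([357, 406, 0]) cube([40, 40, 381]);
translate([145, 175, 256]) cube([212, 40, 23]);
translate([145, 406, 256]) cube([212, 40, 23]);
translate([105, 215, 256]) cube([40, 191, 23]);
translate([357, 215, 256]) cube([40, 191, 23]);


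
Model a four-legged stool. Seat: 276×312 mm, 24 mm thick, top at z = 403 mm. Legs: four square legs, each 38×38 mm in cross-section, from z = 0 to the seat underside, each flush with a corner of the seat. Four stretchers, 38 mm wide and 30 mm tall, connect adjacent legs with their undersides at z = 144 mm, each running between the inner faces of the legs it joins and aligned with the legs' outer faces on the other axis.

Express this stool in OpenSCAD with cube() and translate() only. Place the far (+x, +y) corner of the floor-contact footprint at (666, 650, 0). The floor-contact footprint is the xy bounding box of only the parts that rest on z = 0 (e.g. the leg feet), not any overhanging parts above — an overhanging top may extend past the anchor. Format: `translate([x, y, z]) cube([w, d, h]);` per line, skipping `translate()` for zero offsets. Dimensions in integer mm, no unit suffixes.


// leg_h = 403 - 24 = 379
// stretcher span = 276 - 2*38 = 200
translate([390, 338, 379]) cube([276, 312, 24]);
translate([390, 338, 0]) cube([38, 38, 379]);
translate([628, 338, 0]) cube([38, 38, 379]);
translate([390, 612, 0]) cube([38, 38, 379]);
translate([628, 612, 0]) cube([38, 38, 379]);
translate([428, 338, 144]) cube([200, 38, 30]);
translate([428, 612, 144]) cube([200, 38, 30]);
translate([390, 376, 144]) cube([38, 236, 30]);
translate([628, 376, 144]) cube([38, 236, 30]);


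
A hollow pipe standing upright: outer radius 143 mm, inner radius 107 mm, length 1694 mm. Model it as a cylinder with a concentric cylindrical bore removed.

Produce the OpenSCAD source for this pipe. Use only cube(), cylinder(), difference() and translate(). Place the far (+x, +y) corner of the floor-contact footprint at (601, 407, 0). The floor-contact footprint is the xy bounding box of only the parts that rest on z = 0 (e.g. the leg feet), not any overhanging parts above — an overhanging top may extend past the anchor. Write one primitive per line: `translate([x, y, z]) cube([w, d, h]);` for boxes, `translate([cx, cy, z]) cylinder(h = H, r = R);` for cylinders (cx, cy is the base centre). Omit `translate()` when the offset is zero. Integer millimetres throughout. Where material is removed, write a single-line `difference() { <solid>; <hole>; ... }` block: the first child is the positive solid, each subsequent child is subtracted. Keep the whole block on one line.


difference() { translate([458, 264, 0]) cylinder(h = 1694, r = 143); translate([458, 264, 0]) cylinder(h = 1694, r = 107); }


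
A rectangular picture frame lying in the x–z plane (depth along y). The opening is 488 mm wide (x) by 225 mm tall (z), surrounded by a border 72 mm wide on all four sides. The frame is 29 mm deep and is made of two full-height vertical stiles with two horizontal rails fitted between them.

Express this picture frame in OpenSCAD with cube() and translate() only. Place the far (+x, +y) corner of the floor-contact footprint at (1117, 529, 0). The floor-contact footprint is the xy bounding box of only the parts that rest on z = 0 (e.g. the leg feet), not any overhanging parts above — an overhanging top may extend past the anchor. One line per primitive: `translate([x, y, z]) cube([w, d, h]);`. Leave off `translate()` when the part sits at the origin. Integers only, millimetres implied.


translate([485, 500, 0]) cube([72, 29, 369]);
translate([1045, 500, 0]) cube([72, 29, 369]);
translate([557, 500, 0]) cube([488, 29, 72]);
translate([557, 500, 297]) cube([488, 29, 72]);


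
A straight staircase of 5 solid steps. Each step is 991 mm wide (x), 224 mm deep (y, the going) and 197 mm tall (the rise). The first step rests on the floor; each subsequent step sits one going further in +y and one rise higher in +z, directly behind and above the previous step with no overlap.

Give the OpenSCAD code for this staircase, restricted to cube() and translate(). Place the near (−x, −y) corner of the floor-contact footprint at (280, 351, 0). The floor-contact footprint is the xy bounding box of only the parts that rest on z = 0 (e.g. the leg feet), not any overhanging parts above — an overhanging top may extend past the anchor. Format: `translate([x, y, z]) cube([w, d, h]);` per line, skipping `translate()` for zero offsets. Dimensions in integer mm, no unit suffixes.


translate([280, 351, 0]) cube([991, 224, 197]);
translate([280, 575, 197]) cube([991, 224, 197]);
translate([280, 799, 394]) cube([991, 224, 197]);
translate([280, 1023, 591]) cube([991, 224, 197]);
translate([280, 1247, 788]) cube([991, 224, 197]);


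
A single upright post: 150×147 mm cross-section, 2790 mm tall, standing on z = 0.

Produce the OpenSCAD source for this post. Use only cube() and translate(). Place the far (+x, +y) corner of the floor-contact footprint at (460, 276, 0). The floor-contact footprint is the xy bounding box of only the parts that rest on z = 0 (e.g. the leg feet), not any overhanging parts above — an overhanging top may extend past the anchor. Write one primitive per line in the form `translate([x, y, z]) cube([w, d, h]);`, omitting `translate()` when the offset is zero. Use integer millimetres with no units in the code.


translate([310, 129, 0]) cube([150, 147, 2790]);


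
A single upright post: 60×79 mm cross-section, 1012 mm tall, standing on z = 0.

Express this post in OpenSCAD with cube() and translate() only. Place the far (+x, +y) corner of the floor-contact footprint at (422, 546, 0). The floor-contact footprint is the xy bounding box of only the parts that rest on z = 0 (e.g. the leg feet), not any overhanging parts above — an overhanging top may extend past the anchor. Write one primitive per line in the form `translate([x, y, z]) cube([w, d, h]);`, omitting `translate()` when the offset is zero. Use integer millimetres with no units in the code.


translate([362, 467, 0]) cube([60, 79, 1012]);


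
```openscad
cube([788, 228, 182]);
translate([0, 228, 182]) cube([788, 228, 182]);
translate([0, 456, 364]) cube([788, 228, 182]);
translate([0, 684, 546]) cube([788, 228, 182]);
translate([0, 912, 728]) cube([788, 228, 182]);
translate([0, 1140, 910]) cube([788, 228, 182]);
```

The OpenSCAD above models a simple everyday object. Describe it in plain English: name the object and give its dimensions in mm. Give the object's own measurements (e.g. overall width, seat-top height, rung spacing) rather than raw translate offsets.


A straight staircase of 6 solid steps. Each step is 788 mm wide (x), 228 mm deep (y, the going) and 182 mm tall (the rise). The first step rests on the floor; each subsequent step sits one going further in +y and one rise higher in +z, directly behind and above the previous step with no overlap.


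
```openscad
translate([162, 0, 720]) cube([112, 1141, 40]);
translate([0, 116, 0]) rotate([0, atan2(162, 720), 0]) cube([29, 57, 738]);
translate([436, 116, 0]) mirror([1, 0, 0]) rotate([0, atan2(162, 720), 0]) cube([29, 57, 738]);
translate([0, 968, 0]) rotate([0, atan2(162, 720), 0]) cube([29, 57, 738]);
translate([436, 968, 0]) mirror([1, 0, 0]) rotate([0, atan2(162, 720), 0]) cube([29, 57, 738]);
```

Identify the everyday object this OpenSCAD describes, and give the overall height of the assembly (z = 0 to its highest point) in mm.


A sawhorse. The overall height is 760 mm.

A beam across two mirrored pairs of raked legs — a sawhorse. The beam's underside is at z = 720 (matching the legs' vertical rise in atan2(162, 720)) and the beam is 40 mm tall, so its top is at 720 + 40 = 760 mm. The raked legs top out at the beam's underside, so that is the highest point.


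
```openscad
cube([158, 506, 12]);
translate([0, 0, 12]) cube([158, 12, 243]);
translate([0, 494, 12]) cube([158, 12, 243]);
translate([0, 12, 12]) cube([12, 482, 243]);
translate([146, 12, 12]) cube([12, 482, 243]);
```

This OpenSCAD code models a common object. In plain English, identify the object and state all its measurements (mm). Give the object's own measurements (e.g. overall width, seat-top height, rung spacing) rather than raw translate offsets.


An open-topped rectangular box: outside dimensions 158×506×255 mm, with a uniform wall and base thickness of 12 mm. The base is a full 158×506 slab on the floor; four walls sit on top of the base. The front and back walls (the −y and +y sides) span the full width; the two side walls fit between them.


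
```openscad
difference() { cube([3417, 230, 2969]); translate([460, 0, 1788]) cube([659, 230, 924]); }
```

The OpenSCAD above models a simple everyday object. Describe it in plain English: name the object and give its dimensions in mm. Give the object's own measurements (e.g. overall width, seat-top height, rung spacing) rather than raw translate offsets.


A wall 3417 mm long (x), 230 mm thick (y), 2969 mm tall, with a rectangular window opening cut through it. The opening is 659 mm wide and 924 mm tall; its sill is at z = 1788 mm and its near (−x) edge is 460 mm from the wall's −x end. The opening passes through the full wall thickness.


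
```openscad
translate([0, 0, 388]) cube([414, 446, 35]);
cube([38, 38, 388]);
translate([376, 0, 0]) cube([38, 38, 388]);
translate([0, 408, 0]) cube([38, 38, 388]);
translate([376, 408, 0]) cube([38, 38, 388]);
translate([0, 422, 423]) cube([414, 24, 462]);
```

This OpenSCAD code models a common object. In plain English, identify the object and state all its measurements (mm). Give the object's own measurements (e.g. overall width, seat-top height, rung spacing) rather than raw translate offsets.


A chair. The seat is a 414×446×35 mm slab with its top at z = 423 mm, on four 38×38 mm corner legs (flush with the seat edges, standing on z = 0). A flat backrest 24 mm thick, 462 mm tall, spans the full seat width and rises from the seat top along its +y edge, rear face flush with the rear of the seat.


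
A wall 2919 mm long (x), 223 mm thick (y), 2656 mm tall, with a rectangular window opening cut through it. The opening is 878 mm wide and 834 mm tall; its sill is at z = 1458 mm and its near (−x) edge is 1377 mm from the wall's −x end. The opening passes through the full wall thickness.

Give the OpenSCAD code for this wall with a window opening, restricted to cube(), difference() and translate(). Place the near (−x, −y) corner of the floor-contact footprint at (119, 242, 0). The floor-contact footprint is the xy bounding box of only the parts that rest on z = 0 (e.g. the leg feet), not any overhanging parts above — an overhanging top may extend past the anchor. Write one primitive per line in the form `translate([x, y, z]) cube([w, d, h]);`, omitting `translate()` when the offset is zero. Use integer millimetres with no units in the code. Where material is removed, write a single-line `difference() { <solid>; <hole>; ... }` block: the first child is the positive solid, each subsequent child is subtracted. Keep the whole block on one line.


difference() { translate([119, 242, 0]) cube([2919, 223, 2656]); translate([1496, 242, 1458]) cube([878, 223, 834]); }


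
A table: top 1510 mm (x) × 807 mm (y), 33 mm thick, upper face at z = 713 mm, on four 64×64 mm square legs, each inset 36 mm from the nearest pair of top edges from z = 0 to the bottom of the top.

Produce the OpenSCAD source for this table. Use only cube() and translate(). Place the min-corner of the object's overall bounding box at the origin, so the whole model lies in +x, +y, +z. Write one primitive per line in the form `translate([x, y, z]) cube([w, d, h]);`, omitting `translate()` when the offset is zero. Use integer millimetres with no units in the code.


// leg_h = 713 - 33 = 680
translate([0, 0, 680]) cube([1510, 807, 33]);
translate([36, 36, 0]) cube([64, 64, 680]);
translate([1410, 36, 0]) cube([64, 64, 680]);
translate([36, 707, 0]) cube([64, 64, 680]);
translate([1410, 707, 0]) cube([64, 64, 680]);


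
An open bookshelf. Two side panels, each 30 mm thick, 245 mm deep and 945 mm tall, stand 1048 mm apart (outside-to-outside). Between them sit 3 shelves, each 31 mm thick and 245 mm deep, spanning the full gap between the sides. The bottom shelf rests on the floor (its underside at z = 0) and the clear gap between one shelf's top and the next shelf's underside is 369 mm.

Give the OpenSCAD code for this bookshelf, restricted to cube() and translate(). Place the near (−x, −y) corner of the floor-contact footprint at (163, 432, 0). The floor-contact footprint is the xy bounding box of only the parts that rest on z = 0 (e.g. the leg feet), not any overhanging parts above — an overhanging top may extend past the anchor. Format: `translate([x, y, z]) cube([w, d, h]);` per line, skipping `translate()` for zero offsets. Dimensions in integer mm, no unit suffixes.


translate([163, 432, 0]) cube([30, 245, 945]);
translate([1181, 432, 0]) cube([30, 245, 945]);
translate([193, 432, 0]) cube([988, 245, 31]);
translate([193, 432, 400]) cube([988, 245, 31]);
translate([193, 432, 800]) cube([988, 245, 31]);
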